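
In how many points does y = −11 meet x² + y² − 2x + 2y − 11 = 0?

0

Substituting the line into the circle gives x² − 2x + 88 = 0.
Discriminant = (−2)² − 4·1·(88) = −348 < 0.
No real roots: the line does not meet the circle.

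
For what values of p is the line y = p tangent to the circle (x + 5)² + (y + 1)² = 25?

p = −6 or p = 4

Tangency holds when the distance from the centre (−5, −1) to the line equals the radius 5:
|0·(−5) + 1·(−1) − p| / √1 = 5
|p − (−1)| = 5, so p = 4 or p = −6.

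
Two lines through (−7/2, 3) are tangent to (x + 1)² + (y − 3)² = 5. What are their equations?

A line y − (3) = m(x − (−7/2)) is tangent when its distance from (−1, 3) is √5:
(5/2m − (0))² = 5(m² + 1)
m² − 4 = 0, so m = −2 or m = 2.
Through (−7/2, 3) these give 2x + y = −4 and 2x − y = −10.

2x + y = −4 and 2x − y = −10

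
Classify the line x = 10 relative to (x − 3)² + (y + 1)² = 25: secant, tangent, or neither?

neither

d² = (1·3 + 0·(−1) − (10))² = 49; r² = 25.
Since d² > r², the line lies outside the circle.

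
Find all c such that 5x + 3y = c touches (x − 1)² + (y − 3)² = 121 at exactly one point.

Tangency holds when the distance from the centre (1, 3) to the line equals the radius 11:
|5·1 + 3·3 − c| / √34 = 11
|c − (14)| = 11√34.

c = 14 ± 11√34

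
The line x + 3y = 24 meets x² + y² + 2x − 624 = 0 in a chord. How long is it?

15√10

Centre (−1, 0), r² = 625. Perpendicular distance d from centre to line = |−25| / √10 = 25/√10.
Chord = 2√(r² − d²) = 2·√(1125/2) = 15√10.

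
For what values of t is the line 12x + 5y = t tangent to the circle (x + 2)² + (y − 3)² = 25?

The line touches the circle iff its distance from (−2, 3) is 5:
|12·(−2) + 5·3 − t| / √169 = 5
|t − (−9)| = 5·13, so t = 56 or t = −74.

t = −74 or t = 56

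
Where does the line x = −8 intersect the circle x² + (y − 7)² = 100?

(−8, 1) and (−8, 13)

The line gives x = −8. Substituting into the circle:
y² − 14y + 13 = 0
y = 13 or y = 1, giving (−8, 13) and (−8, 1).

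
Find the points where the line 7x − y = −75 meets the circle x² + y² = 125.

From the line, y = 7x + 75. Substituting:
50x² + 1050x + 5500 = 0  ⟹  x² + 21x + 110 = 0
x = −10 or x = −11, giving (−10, 5) and (−11, −2).

(−11, −2) and (−10, 5)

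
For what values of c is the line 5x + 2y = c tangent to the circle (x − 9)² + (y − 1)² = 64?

The line touches the circle iff its distance from (9, 1) is 8:
|5·9 + 2·1 − c| / √29 = 8
|c − (47)| = 8√29.

c = 47 ± 8√29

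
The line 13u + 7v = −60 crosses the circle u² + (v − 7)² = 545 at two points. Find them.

Substitute v = (−60 − 13u)/7:
218u² + 2834u − 14824 = 0  ⟹  u² + 13u − 68 = 0
u = 4 or u = −17, giving (4, −16) and (−17, 23).

(−17, 23) and (4, −16)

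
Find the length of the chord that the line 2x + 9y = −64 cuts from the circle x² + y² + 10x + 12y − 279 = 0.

The distance from (−5, −6) to the line is 0/√85, and r² = 340.
Half the chord is √(r² − d²) = √(340), so the full chord is 4√85.

4√85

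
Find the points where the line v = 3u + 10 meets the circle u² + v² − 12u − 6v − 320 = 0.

(−7, −11) and (4, 22)

Express v = 3u + 10 and substitute into the circle:
10u² + 30u − 280 = 0  ⟹  u² + 3u − 28 = 0
u = 4 or u = −7, giving (4, 22) and (−7, −11).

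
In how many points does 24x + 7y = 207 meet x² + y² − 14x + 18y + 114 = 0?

d² = (24·7 + 7·(−9) − (207))²/625 = 10404/625; r² = 16.
Since d² > r², the line lies outside the circle.

0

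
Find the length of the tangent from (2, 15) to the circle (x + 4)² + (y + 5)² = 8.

2√107

The centre is (−4, −5) and r = 2√2. The square of the distance from P to the centre is 36 + 400 = 436.
By the tangent–radius right angle, tangent length = √(|PO|² − r²) = √428 = 2√107.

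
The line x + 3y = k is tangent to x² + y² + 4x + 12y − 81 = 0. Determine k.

The line touches the circle iff its distance from (−2, −6) is 11:
|1·(−2) + 3·(−6) − k| / √10 = 11
|k − (−20)| = 11√10.

k = −20 ± 11√10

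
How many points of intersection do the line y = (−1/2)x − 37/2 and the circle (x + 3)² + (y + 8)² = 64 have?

0

Substituting the line into the circle gives 5x² + 66x + 221 = 0.
Discriminant = (66)² − 4·5·(221) = −64 < 0.
No real roots: the line does not meet the circle.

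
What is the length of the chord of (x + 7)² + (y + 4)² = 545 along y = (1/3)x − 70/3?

The distance from (−7, −4) to the line is 65/√10, and r² = 545.
Half the chord is √(r² − d²) = √(245/2), so the full chord is 7√10.

7√10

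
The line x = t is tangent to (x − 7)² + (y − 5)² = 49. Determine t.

Tangency holds when the distance from the centre (7, 5) to the line equals the radius 7:
|1·7 + 0·5 − t| / √1 = 7
|t − (7)| = 7, so t = 14 or t = 0.

t = 0 or t = 14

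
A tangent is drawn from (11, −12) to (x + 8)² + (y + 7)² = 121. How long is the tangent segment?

Centre (−8, −7), r² = 121. |PO|² = (19)² + (−5)² = 386.
Power of the point: PT² = |PO|² − r² = 265, so PT = √265.

√265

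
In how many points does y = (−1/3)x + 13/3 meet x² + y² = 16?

Substituting the line into the circle gives 10x² − 26x + 25 = 0.
Δ = 676 − 1000 = −324.
No real roots: the line does not meet the circle.

0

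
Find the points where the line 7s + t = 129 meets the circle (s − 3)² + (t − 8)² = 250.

(16, 17) and (18, 3)

Express t = −7s + 129 and substitute into the circle:
50s² − 1700s + 14400 = 0  ⟹  s² − 34s + 288 = 0
s = 18 or s = 16, giving (18, 3) and (16, 17).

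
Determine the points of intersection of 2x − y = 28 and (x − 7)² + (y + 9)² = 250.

(2, −24) and (16, 4)

From the line, y = 2x − 28. Substituting:
5x² − 90x + 160 = 0  ⟹  x² − 18x + 32 = 0
x = 16 or x = 2, giving (16, 4) and (2, −24).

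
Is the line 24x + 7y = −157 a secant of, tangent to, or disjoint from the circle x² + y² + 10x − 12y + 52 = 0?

Substituting the line into the circle gives 625x² + 10042x + 40385 = 0.
Δ = 100841764 − 100962500 = −120736.
No real roots: the line does not meet the circle.

disjoint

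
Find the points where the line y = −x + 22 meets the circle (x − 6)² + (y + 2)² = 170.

From the line, y = −x + 22. Substituting:
2x² − 60x + 442 = 0  ⟹  x² − 30x + 221 = 0
x = 17 or x = 13, giving (17, 5) and (13, 9).

(13, 9) and (17, 5)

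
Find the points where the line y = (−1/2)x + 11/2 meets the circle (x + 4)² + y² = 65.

(−5, 8) and (3, 4)

From the line, y = (11 − x)/2. Substituting:
5x² + 10x − 75 = 0  ⟹  x² + 2x − 15 = 0
x = 3 or x = −5, giving (3, 4) and (−5, 8).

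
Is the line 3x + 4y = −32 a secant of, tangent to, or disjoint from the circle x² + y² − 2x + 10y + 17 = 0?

Substituting the line into the circle gives 25x² + 40x + 16 = 0.
Δ = 1600 − 1600 = 0.
A repeated root: the line is tangent.

tangent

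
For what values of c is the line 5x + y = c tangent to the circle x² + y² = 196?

c = ±14√26

Tangency holds when the distance from the centre (0, 0) to the line equals the radius 14:
|5·0 + 1·0 − c| / √26 = 14
|c| = 14√26.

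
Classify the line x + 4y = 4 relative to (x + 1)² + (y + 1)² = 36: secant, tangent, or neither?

Substituting the line into the circle gives 17x² + 16x − 496 = 0.
Discriminant = (16)² − 4·17·(−496) = 33984 > 0.
Two real roots: the line is a secant.

secant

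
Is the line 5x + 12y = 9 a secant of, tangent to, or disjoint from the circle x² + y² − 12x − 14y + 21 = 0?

disjoint

Centre (6, 7), r² = 64. Distance² from centre to line = (105)²/169 = 11025/169.
Since d² > r², the line lies outside the circle.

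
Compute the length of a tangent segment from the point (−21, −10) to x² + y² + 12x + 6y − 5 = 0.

4√14

The centre is (−6, −3) and r = 5√2. The square of the distance from P to the centre is 225 + 49 = 274.
The tangent meets the radius at right angles, so tangent² = |PO|² − r² = 274 − 50 = 224.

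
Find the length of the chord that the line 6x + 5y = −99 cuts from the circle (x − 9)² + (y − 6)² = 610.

2√61

The distance from (9, 6) to the line is 183/√61, and r² = 610.
Half the chord is √(r² − d²) = √(61), so the full chord is 2√61.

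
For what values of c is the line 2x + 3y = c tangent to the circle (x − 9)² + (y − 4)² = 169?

For a tangent, require d(centre, line) = r = 13.
|2·9 + 3·4 − c| / √13 = 13
|c − (30)| = 13√13.

c = 30 ± 13√13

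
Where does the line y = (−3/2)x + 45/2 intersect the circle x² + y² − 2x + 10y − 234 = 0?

Substitute y = (45 − 3x)/2:
13x² − 338x + 1989 = 0  ⟹  x² − 26x + 153 = 0
x = 17 or x = 9, giving (17, −3) and (9, 9).

(9, 9) and (17, −3)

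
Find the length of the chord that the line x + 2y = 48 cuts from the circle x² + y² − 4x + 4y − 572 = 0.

8√5

Express y = (48 − x)/2 and substitute into the circle:
5x² − 120x + 400 = 0  ⟹  x² − 24x + 80 = 0
x = 20 or x = 4, giving (20, 14) and (4, 22).
|(20, 14) − (4, 22)| = √((16)² + (−8)²) = 8√5.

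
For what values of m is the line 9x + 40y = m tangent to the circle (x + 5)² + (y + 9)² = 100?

For a tangent, require d(centre, line) = r = 10.
|9·(−5) + 40·(−9) − m| / √1681 = 10
|m − (−405)| = 10·41, so m = 5 or m = −815.

m = −815 or m = 5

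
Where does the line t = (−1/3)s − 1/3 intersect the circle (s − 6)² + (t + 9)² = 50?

(5, −2) and (11, −4)

From the line, t = (−1 − s)/3. Substituting:
10s² − 160s + 550 = 0  ⟹  s² − 16s + 55 = 0
s = 11 or s = 5, giving (11, −4) and (5, −2).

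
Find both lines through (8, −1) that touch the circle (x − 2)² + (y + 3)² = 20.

Let a tangent through (8, −1) have slope m. Its distance from (2, −3) must equal 2√5:
[m·(−6) − (−2)]² = 20(m² + 1)
2m² − 3m − 2 = 0, so m = 2 or m = −1/2.
Through (8, −1) these give 2x − y = 17 and x + 2y = 6.

2x − y = 17 and x + 2y = 6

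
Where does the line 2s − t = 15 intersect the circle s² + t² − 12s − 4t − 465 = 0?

(−2, −19) and (18, 21)

Express t = 2s − 15 and substitute into the circle:
5s² − 80s − 180 = 0  ⟹  s² − 16s − 36 = 0
s = 18 or s = −2, giving (18, 21) and (−2, −19).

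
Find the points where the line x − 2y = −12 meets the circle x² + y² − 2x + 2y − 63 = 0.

(−6, 3) and (2, 7)

Substitute y = (12 + x)/2:
5x² + 20x − 60 = 0  ⟹  x² + 4x − 12 = 0
x = 2 or x = −6, giving (2, 7) and (−6, 3).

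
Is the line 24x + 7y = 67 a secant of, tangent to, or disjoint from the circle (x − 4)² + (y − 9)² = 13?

disjoint

Substituting the line into the circle gives 625x² − 584x + 163 = 0.
Discriminant = (−584)² − 4·625·(163) = −66444 < 0.
No real roots: the line does not meet the circle.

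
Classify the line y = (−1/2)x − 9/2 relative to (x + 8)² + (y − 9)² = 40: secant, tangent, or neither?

d² = (1·(−8) + 2·9 − (−9))²/5 = 361/5; r² = 40.
Since d² > r², the line lies outside the circle.

neither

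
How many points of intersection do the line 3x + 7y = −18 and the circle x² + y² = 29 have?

Centre (0, 0), r² = 29. Distance² from centre to line = (18)²/58 = 162/29.
Since d² < r², the line cuts the circle twice.

2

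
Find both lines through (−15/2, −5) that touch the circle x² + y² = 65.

A line y − (−5) = m(x − (−15/2)) is tangent when its distance from (0, 0) is √65:
(15/2m − (5))² = 65(m² + 1)
7m² + 60m + 32 = 0, so m = −4/7 or m = −8.
With m = −4/7: 4x + 7y = −65. With m = −8: 8x + y = −65.

4x + 7y = −65 and 8x + y = −65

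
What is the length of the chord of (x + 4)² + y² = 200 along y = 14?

4

Express y = 14 and substitute into the circle:
x² + 8x + 12 = 0
x = −2 or x = −6, giving (−2, 14) and (−6, 14).
|(−2, 14) − (−6, 14)| = √((4)² + (0)²) = 4.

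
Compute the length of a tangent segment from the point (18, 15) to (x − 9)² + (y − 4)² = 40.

9√2

With centre O = (9, 4), |OP|² = 202 and r² = 40.
Power of the point: PT² = |PO|² − r² = 162, so PT = 9√2.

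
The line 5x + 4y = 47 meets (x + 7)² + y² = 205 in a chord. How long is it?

Centre (−7, 0), r² = 205. Perpendicular distance d from centre to line = |−82| / √41 = 82/√41.
Chord = 2√(r² − d²) = 2·√(41) = 2√41.

2√41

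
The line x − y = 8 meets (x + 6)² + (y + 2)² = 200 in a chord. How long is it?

16√2

The distance from (−6, −2) to the line is 12/√2, and r² = 200.
Chord = 2√(r² − d²) = 2·√(128) = 16√2.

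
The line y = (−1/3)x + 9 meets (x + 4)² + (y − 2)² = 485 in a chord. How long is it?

The distance from (−4, 2) to the line is 25/√10, and r² = 485.
Chord = 2√(r² − d²) = 2·√(845/2) = 13√10.

13√10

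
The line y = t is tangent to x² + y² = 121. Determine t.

For a tangent, require d(centre, line) = r = 11.
|0·0 + 1·0 − t| / √1 = 11
|t| = 11, so t = 11 or t = −11.

t = −11 or t = 11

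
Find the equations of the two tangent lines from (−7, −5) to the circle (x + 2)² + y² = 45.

Write the tangent as mx − y + (−5 − m·(−7)) = 0 and set its distance from the centre to 3√5:
[m·(5) − (5)]² = 45(m² + 1)
2m² + 5m + 2 = 0, so m = −1/2 or m = −2.
Through (−7, −5) these give x + 2y = −17 and 2x + y = −19.

x + 2y = −17 and 2x + y = −19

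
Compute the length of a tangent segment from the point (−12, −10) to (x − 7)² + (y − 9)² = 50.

4√42

With centre O = (7, 9), |OP|² = 722 and r² = 50.
By the tangent–radius right angle, tangent length = √(|PO|² − r²) = √672 = 4√42.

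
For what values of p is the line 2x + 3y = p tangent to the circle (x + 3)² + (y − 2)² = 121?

p = ±11√13

Tangency holds when the distance from the centre (−3, 2) to the line equals the radius 11:
|2·(−3) + 3·2 − p| / √13 = 11
|p| = 11√13.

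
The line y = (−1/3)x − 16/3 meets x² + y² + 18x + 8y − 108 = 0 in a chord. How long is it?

The distance from (−9, −4) to the line is 5/√10, and r² = 205.
Chord = 2√(r² − d²) = 2·√(405/2) = 9√10.

9√10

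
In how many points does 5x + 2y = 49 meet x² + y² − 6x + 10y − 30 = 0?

0

Centre (3, −5), r² = 64. Distance² from centre to line = (−44)²/29 = 1936/29.
Since d² > r², the line lies outside the circle.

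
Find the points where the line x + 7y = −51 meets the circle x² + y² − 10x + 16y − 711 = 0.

(−23, −4) and (33, −12)

Express y = (−51 − x)/7 and substitute into the circle:
50x² − 500x − 37950 = 0  ⟹  x² − 10x − 759 = 0
x = 33 or x = −23, giving (33, −12) and (−23, −4).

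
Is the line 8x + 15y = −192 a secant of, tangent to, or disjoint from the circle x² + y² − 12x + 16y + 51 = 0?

Substituting the line into the circle gives 289x² − 1548x + 2259 = 0.
Discriminant = (−1548)² − 4·289·(2259) = −215100 < 0.
No real roots: the line does not meet the circle.

disjoint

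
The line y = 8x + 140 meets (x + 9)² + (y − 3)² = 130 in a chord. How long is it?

The distance from (−9, 3) to the line is 65/√65, and r² = 130.
Half the chord is √(r² − d²) = √(65), so the full chord is 2√65.

2√65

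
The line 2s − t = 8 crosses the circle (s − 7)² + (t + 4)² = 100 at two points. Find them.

(−1, −10) and (7, 6)

From the line, t = 2s − 8. Substituting:
5s² − 30s − 35 = 0  ⟹  s² − 6s − 7 = 0
s = 7 or s = −1, giving (7, 6) and (−1, −10).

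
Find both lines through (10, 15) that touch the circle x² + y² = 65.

4x − 7y = −65 and 8x − y = 65

Let a tangent through (10, 15) have slope m. Its distance from (0, 0) must equal √65:
[m·(−10) − (−15)]² = 65(m² + 1)
7m² − 60m + 32 = 0, so m = 4/7 or m = 8.
Through (10, 15) these give 4x − 7y = −65 and 8x − y = 65.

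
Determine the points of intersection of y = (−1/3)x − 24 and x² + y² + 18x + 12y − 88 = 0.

(−15, −19) and (−12, −20)

Substitute y = (−72 − x)/3:
10x² + 270x + 1800 = 0  ⟹  x² + 27x + 180 = 0
x = −12 or x = −15, giving (−12, −20) and (−15, −19).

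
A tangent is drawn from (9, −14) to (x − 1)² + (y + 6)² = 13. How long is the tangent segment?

With centre O = (1, −6), |OP|² = 128 and r² = 13.
The tangent meets the radius at right angles, so tangent² = |PO|² − r² = 128 − 13 = 115.

√115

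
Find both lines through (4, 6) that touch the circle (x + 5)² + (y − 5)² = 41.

Write the tangent as mx − y + (6 − m·(4)) = 0 and set its distance from the centre to √41:
(−9m − (−1))² = 41(m² + 1)
20m² − 9m − 20 = 0, so m = 5/4 or m = −4/5.
With m = 5/4: 5x − 4y = −4. With m = −4/5: 4x + 5y = 46.

5x − 4y = −4 and 4x + 5y = 46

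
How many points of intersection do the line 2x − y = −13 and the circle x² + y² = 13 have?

0

Centre (0, 0), r² = 13. Distance² from centre to line = (13)²/5 = 169/5.
Since d² > r², the line lies outside the circle.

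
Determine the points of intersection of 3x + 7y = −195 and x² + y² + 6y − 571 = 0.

From the line, y = (−195 − 3x)/7. Substituting:
58x² + 1044x + 1856 = 0  ⟹  x² + 18x + 32 = 0
x = −2 or x = −16, giving (−2, −27) and (−16, −21).

(−16, −21) and (−2, −27)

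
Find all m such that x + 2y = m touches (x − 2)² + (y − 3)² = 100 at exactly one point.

For a tangent, require d(centre, line) = r = 10.
|1·2 + 2·3 − m| / √5 = 10
|m − (8)| = 10√5.

m = 8 ± 10√5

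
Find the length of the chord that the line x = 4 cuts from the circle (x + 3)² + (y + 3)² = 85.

12

The distance from (−3, −3) to the line is 7, and r² = 85.
Chord = 2√(r² − d²) = 2·√(36) = 12.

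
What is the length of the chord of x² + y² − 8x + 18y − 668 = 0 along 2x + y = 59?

6√5

From the line, y = −2x + 59. Substituting:
5x² − 280x + 3875 = 0  ⟹  x² − 56x + 775 = 0
x = 31 or x = 25, giving (31, −3) and (25, 9).
|(31, −3) − (25, 9)| = √((6)² + (−12)²) = 6√5.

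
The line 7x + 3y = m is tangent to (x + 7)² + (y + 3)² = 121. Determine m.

m = −58 ± 11√58

For a tangent, require d(centre, line) = r = 11.
|7·(−7) + 3·(−3) − m| / √58 = 11
|m − (−58)| = 11√58.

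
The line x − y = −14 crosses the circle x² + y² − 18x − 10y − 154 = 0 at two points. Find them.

(−7, 7) and (7, 21)

Express y = x + 14 and substitute into the circle:
2x² − 98 = 0  ⟹  x² − 49 = 0
x = 7 or x = −7, giving (7, 21) and (−7, 7).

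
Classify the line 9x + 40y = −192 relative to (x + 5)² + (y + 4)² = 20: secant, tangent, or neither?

Centre (−5, −4), r² = 20. Distance² from centre to line = (−13)²/1681 = 169/1681.
Since d² < r², the line cuts the circle twice.

secant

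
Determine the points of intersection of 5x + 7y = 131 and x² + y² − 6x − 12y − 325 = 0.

(−6, 23) and (22, 3)

Express y = (131 − 5x)/7 and substitute into the circle:
74x² − 1184x − 9768 = 0  ⟹  x² − 16x − 132 = 0
x = 22 or x = −6, giving (22, 3) and (−6, 23).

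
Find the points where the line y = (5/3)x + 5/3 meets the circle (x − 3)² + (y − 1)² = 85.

(−4, −5) and (5, 10)

Substitute y = (5 + 5x)/3:
34x² − 34x − 680 = 0  ⟹  x² − x − 20 = 0
x = 5 or x = −4, giving (5, 10) and (−4, −5).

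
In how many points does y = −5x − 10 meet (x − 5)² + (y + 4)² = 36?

0

d² = (5·5 + 1·(−4) − (−10))²/26 = 961/26; r² = 36.
Since d² > r², the line lies outside the circle.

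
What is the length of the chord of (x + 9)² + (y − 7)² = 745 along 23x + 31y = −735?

The distance from (−9, 7) to the line is 745/√1490, and r² = 745.
Half the chord is √(r² − d²) = √(745/2), so the full chord is √1490.

√1490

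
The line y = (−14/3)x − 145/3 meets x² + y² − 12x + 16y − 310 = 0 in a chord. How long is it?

From the line, y = (−145 − 14x)/3. Substituting:
205x² + 3280x + 11275 = 0  ⟹  x² + 16x + 55 = 0
x = −5 or x = −11, giving (−5, −25) and (−11, 3).
|(−5, −25) − (−11, 3)| = √((6)² + (−28)²) = 2√205.

2√205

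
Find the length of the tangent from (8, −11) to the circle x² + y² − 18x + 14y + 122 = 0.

3

With centre O = (9, −7), |OP|² = 17 and r² = 8.
The tangent meets the radius at right angles, so tangent² = |PO|² − r² = 17 − 8 = 9.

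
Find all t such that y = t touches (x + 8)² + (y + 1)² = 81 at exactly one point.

The line touches the circle iff its distance from (−8, −1) is 9:
|0·(−8) + 1·(−1) − t| / √1 = 9
|t − (−1)| = 9, so t = 8 or t = −10.

t = −10 or t = 8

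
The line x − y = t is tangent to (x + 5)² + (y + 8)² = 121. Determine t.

For a tangent, require d(centre, line) = r = 11.
|1·(−5) − 1·(−8) − t| / √2 = 11
|t − (3)| = 11√2.

t = 3 ± 11√2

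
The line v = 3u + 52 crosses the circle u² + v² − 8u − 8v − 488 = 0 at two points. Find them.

Substitute v = 3u + 52:
10u² + 280u + 1800 = 0  ⟹  u² + 28u + 180 = 0
u = −10 or u = −18, giving (−10, 22) and (−18, −2).

(−18, −2) and (−10, 22)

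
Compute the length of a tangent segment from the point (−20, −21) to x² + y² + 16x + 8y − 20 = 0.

Centre (−8, −4), r² = 100. |PO|² = (−12)² + (−17)² = 433.
By the tangent–radius right angle, tangent length = √(|PO|² − r²) = √333 = 3√37.

3√37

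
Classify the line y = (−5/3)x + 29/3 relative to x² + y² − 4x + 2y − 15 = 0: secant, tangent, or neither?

secant

Substituting the line into the circle gives 34x² − 356x + 880 = 0.
Δ = 126736 − 119680 = 7056.
Two real roots: the line is a secant.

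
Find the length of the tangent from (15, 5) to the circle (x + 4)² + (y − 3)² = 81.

2√71

With centre O = (−4, 3), |OP|² = 365 and r² = 81.
The tangent meets the radius at right angles, so tangent² = |PO|² − r² = 365 − 81 = 284.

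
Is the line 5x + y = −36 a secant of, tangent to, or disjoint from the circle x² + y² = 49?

Substituting the line into the circle gives 26x² + 360x + 1247 = 0.
Δ = 129600 − 129688 = −88.
No real roots: the line does not meet the circle.

disjoint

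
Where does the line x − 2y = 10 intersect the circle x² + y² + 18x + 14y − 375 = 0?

(−28, −19) and (12, 1)

From the line, y = (−10 + x)/2. Substituting:
5x² + 80x − 1680 = 0  ⟹  x² + 16x − 336 = 0
x = 12 or x = −28, giving (12, 1) and (−28, −19).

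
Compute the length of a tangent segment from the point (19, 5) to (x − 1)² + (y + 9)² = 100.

Centre (1, −9), r² = 100. |PO|² = (18)² + (14)² = 520.
The tangent meets the radius at right angles, so tangent² = |PO|² − r² = 520 − 100 = 420.

2√105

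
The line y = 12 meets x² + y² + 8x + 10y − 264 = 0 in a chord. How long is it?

Centre (−4, −5), r² = 305. Perpendicular distance d from centre to line = |−17| / √1 = 17.
Chord = 2√(r² − d²) = 2·√(16) = 8.

8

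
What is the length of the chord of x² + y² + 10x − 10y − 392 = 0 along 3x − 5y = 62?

4√34

Substitute y = (−62 + 3x)/5:
34x² − 272x − 2856 = 0  ⟹  x² − 8x − 84 = 0
x = 14 or x = −6, giving (14, −4) and (−6, −16).
Chord length = distance between (14, −4) and (−6, −16) = √544 = 4√34.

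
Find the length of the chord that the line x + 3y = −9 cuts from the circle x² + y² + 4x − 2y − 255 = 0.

Express y = (−9 − x)/3 and substitute into the circle:
10x² + 60x − 2160 = 0  ⟹  x² + 6x − 216 = 0
x = 12 or x = −18, giving (12, −7) and (−18, 3).
Chord length = distance between (12, −7) and (−18, 3) = √1000 = 10√10.

10√10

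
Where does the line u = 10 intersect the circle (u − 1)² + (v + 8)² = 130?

(10, −15) and (10, −1)

The line gives u = 10. Substituting into the circle:
v² + 16v + 15 = 0
v = −1 or v = −15, giving (10, −1) and (10, −15).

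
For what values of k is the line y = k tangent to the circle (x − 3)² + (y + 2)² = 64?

For a tangent, require d(centre, line) = r = 8.
|0·3 + 1·(−2) − k| / √1 = 8
|k − (−2)| = 8, so k = 6 or k = −10.

k = −10 or k = 6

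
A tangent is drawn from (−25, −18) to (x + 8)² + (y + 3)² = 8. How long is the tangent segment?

√506

With centre O = (−8, −3), |OP|² = 514 and r² = 8.
Power of the point: PT² = |PO|² − r² = 506, so PT = √506.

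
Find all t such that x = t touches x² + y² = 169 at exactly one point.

t = −13 or t = 13

Tangency holds when the distance from the centre (0, 0) to the line equals the radius 13:
|1·0 + 0·0 − t| / √1 = 13
|t| = 13, so t = 13 or t = −13.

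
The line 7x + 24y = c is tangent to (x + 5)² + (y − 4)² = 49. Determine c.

The line touches the circle iff its distance from (−5, 4) is 7:
|7·(−5) + 24·4 − c| / √625 = 7
|c − (61)| = 7·25, so c = 236 or c = −114.

c = −114 or c = 236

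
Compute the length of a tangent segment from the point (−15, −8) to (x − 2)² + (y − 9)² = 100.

√478

Centre (2, 9), r² = 100. |PO|² = (−17)² + (−17)² = 578.
By the tangent–radius right angle, tangent length = √(|PO|² − r²) = √478.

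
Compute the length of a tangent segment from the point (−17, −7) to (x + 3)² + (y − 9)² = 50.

Centre (−3, 9), r² = 50. |PO|² = (−14)² + (−16)² = 452.
Power of the point: PT² = |PO|² − r² = 402, so PT = √402.

√402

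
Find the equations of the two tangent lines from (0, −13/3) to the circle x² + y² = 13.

A line y − (−13/3) = m(x − (0)) is tangent when its distance from (0, 0) is √13:
(0m − (13/3))² = 13(m² + 1)
9m² − 4 = 0, so m = −2/3 or m = 2/3.
Through (0, −13/3) these give 2x + 3y = −13 and 2x − 3y = 13.

2x + 3y = −13 and 2x − 3y = 13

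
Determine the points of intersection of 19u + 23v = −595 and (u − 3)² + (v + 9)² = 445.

(−18, −11) and (5, −30)

Express v = (−595 − 19u)/23 and substitute into the circle:
890u² + 11570u − 80100 = 0  ⟹  u² + 13u − 90 = 0
u = 5 or u = −18, giving (5, −30) and (−18, −11).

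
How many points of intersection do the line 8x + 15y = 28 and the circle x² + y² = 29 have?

d² = (8·0 + 15·0 − (28))²/289 = 784/289; r² = 29.
Since d² < r², the line cuts the circle twice.

2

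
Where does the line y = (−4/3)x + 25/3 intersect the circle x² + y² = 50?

(1, 7) and (7, −1)

From the line, y = (25 − 4x)/3. Substituting:
25x² − 200x + 175 = 0  ⟹  x² − 8x + 7 = 0
x = 7 or x = 1, giving (7, −1) and (1, 7).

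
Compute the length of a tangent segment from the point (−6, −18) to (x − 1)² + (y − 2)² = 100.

√349

With centre O = (1, 2), |OP|² = 449 and r² = 100.
By the tangent–radius right angle, tangent length = √(|PO|² − r²) = √349.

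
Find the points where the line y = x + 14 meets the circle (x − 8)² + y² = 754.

(−19, −5) and (13, 27)

Express y = x + 14 and substitute into the circle:
2x² + 12x − 494 = 0  ⟹  x² + 6x − 247 = 0
x = 13 or x = −19, giving (13, 27) and (−19, −5).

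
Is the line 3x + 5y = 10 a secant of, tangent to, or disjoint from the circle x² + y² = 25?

secant

Substituting the line into the circle gives 34x² − 60x − 525 = 0.
Discriminant = (−60)² − 4·34·(−525) = 75000 > 0.
Two real roots: the line is a secant.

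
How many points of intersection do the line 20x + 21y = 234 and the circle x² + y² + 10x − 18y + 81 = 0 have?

1

d² = (20·(−5) + 21·9 − (234))²/841 = 25; r² = 25.
Since d² = r², the line is tangent.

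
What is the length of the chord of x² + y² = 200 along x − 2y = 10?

12√5

Express y = (−10 + x)/2 and substitute into the circle:
5x² − 20x − 700 = 0  ⟹  x² − 4x − 140 = 0
x = 14 or x = −10, giving (14, 2) and (−10, −10).
Chord length = distance between (14, 2) and (−10, −10) = √720 = 12√5.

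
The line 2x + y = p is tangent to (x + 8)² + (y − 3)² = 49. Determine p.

The line touches the circle iff its distance from (−8, 3) is 7:
|2·(−8) + 1·3 − p| / √5 = 7
|p − (−13)| = 7√5.

p = −13 ± 7√5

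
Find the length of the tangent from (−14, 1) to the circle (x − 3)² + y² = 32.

√258

With centre O = (3, 0), |OP|² = 290 and r² = 32.
By the tangent–radius right angle, tangent length = √(|PO|² − r²) = √258.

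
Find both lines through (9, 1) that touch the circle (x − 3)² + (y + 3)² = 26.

5x − y = 44 and x + 5y = 14

Let a tangent through (9, 1) have slope m. Its distance from (3, −3) must equal √26:
[m·(−6) − (−4)]² = 26(m² + 1)
5m² − 24m − 5 = 0, so m = 5 or m = −1/5.
With m = 5: 5x − y = 44. With m = −1/5: x + 5y = 14.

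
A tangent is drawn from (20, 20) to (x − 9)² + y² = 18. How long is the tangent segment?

The centre is (9, 0) and r = 3√2. The square of the distance from P to the centre is 121 + 400 = 521.
Power of the point: PT² = |PO|² − r² = 503, so PT = √503.

√503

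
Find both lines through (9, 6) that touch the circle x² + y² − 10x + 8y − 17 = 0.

A line y − (6) = m(x − (9)) is tangent when its distance from (5, −4) is √58:
(−4m − (−10))² = 58(m² + 1)
21m² + 40m − 21 = 0, so m = 3/7 or m = −7/3.
With m = 3/7: 3x − 7y = −15. With m = −7/3: 7x + 3y = 81.

3x − 7y = −15 and 7x + 3y = 81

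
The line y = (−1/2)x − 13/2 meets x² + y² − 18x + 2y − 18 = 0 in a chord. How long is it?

4√5

The distance from (9, −1) to the line is 20/√5, and r² = 100.
Chord = 2√(r² − d²) = 2·√(20) = 4√5.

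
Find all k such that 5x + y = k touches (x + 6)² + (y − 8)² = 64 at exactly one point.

k = −22 ± 8√26

For a tangent, require d(centre, line) = r = 8.
|5·(−6) + 1·8 − k| / √26 = 8
|k − (−22)| = 8√26.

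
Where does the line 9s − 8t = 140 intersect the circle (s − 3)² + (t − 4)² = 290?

(4, −13) and (20, 5)

Express t = (−140 + 9s)/8 and substitute into the circle:
145s² − 3480s + 11600 = 0  ⟹  s² − 24s + 80 = 0
s = 20 or s = 4, giving (20, 5) and (4, −13).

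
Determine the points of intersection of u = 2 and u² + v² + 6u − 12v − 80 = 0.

The line gives u = 2. Substituting into the circle:
v² − 12v − 64 = 0
v = 16 or v = −4, giving (2, 16) and (2, −4).

(2, −4) and (2, 16)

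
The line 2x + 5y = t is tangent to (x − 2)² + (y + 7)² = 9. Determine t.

t = −31 ± 3√29

For a tangent, require d(centre, line) = r = 3.
|2·2 + 5·(−7) − t| / √29 = 3
|t − (−31)| = 3√29.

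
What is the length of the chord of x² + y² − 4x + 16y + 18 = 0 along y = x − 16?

Centre (2, −8), r² = 50. Perpendicular distance d from centre to line = |−6| / √2 = 6/√2.
Half the chord is √(r² − d²) = √(32), so the full chord is 8√2.

8√2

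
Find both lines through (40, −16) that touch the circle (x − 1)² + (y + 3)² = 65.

Write the tangent as mx − y + (−16 − m·(40)) = 0 and set its distance from the centre to √65:
(−39m − (13))² = 65(m² + 1)
56m² + 39m + 4 = 0, so m = −1/8 or m = −4/7.
Through (40, −16) these give x + 8y = −88 and 4x + 7y = 48.

x + 8y = −88 and 4x + 7y = 48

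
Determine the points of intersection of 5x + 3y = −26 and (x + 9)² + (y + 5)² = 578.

Express y = (−26 − 5x)/3 and substitute into the circle:
34x² + 272x − 4352 = 0  ⟹  x² + 8x − 128 = 0
x = 8 or x = −16, giving (8, −22) and (−16, 18).

(−16, 18) and (8, −22)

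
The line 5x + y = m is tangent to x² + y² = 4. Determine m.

m = ±2√26

For a tangent, require d(centre, line) = r = 2.
|5·0 + 1·0 − m| / √26 = 2
|m| = 2√26.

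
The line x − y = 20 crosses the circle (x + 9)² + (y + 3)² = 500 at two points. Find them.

Express y = x − 20 and substitute into the circle:
2x² − 16x − 130 = 0  ⟹  x² − 8x − 65 = 0
x = 13 or x = −5, giving (13, −7) and (−5, −25).

(−5, −25) and (13, −7)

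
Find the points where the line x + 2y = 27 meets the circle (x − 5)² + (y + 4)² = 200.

From the line, y = (27 − x)/2. Substituting:
5x² − 110x + 525 = 0  ⟹  x² − 22x + 105 = 0
x = 15 or x = 7, giving (15, 6) and (7, 10).

(7, 10) and (15, 6)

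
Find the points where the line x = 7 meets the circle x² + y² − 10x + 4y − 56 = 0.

The line gives x = 7. Substituting into the circle:
y² + 4y − 77 = 0
y = 7 or y = −11, giving (7, 7) and (7, −11).

(7, −11) and (7, 7)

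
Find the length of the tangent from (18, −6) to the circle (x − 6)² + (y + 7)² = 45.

With centre O = (6, −7), |OP|² = 145 and r² = 45.
Power of the point: PT² = |PO|² − r² = 100, so PT = 10.

10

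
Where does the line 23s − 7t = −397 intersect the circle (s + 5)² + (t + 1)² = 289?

(−20, −9) and (−13, 14)

From the line, t = (397 + 23s)/7. Substituting:
578s² + 19074s + 150280 = 0  ⟹  s² + 33s + 260 = 0
s = −13 or s = −20, giving (−13, 14) and (−20, −9).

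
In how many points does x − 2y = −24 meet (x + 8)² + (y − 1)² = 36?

0

Substituting the line into the circle gives 5x² + 108x + 596 = 0.
Discriminant = (108)² − 4·5·(596) = −256 < 0.
No real roots: the line does not meet the circle.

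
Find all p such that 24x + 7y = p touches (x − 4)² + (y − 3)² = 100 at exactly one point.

Tangency holds when the distance from the centre (4, 3) to the line equals the radius 10:
|24·4 + 7·3 − p| / √625 = 10
|p − (117)| = 10·25, so p = 367 or p = −133.

p = −133 or p = 367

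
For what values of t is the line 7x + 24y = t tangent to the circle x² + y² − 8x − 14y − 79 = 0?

t = −104 or t = 496

For a tangent, require d(centre, line) = r = 12.
|7·4 + 24·7 − t| / √625 = 12
|t − (196)| = 12·25, so t = 496 or t = −104.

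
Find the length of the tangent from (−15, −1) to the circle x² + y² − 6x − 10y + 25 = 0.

3√39

With centre O = (3, 5), |OP|² = 360 and r² = 9.
By the tangent–radius right angle, tangent length = √(|PO|² − r²) = √351 = 3√39.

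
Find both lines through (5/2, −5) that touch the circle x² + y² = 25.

Write the tangent as mx − y + (−5 − m·(5/2)) = 0 and set its distance from the centre to 5:
[m·(−5/2) − (5)]² = 25(m² + 1)
3m² − 4m = 0, so m = 4/3 or m = 0.
With m = 4/3: 4x − 3y = 25. With m = 0: y = −5.

4x − 3y = 25 and y = −5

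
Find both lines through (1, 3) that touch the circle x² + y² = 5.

x − 2y = −5 and 2x + y = 5

Let a tangent through (1, 3) have slope m. Its distance from (0, 0) must equal √5:
(−1m − (−3))² = 5(m² + 1)
2m² + 3m − 2 = 0, so m = 1/2 or m = −2.
Through (1, 3) these give x − 2y = −5 and 2x + y = 5.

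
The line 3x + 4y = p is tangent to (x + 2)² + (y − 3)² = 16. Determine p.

p = −14 or p = 26

Tangency holds when the distance from the centre (−2, 3) to the line equals the radius 4:
|3·(−2) + 4·3 − p| / √25 = 4
|p − (6)| = 4·5, so p = 26 or p = −14.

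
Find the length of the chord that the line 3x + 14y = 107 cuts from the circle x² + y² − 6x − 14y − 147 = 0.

2√205

Substitute y = (107 − 3x)/14:
205x² − 1230x − 38335 = 0  ⟹  x² − 6x − 187 = 0
x = 17 or x = −11, giving (17, 4) and (−11, 10).
Chord length = distance between (17, 4) and (−11, 10) = √820 = 2√205.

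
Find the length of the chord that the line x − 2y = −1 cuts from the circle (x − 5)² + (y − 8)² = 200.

Centre (5, 8), r² = 200. Perpendicular distance d from centre to line = |−10| / √5 = 10/√5.
Chord = 2√(r² − d²) = 2·√(180) = 12√5.

12√5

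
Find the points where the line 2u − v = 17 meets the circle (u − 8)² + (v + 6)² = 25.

Substitute v = 2u − 17:
5u² − 60u + 160 = 0  ⟹  u² − 12u + 32 = 0
u = 8 or u = 4, giving (8, −1) and (4, −9).

(4, −9) and (8, −1)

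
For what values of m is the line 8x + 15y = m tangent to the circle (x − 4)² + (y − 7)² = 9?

m = 86 or m = 188

Tangency holds when the distance from the centre (4, 7) to the line equals the radius 3:
|8·4 + 15·7 − m| / √289 = 3
|m − (137)| = 3·17, so m = 188 or m = 86.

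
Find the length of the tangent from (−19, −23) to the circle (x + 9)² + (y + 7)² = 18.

13√2

Centre (−9, −7), r² = 18. |PO|² = (−10)² + (−16)² = 356.
By the tangent–radius right angle, tangent length = √(|PO|² − r²) = √338 = 13√2.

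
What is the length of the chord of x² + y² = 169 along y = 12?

Substitute y = 12:
x² − 25 = 0
x = 5 or x = −5, giving (5, 12) and (−5, 12).
|(5, 12) − (−5, 12)| = √((10)² + (0)²) = 10.

10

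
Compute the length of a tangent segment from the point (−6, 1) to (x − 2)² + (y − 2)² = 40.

5

With centre O = (2, 2), |OP|² = 65 and r² = 40.
By the tangent–radius right angle, tangent length = √(|PO|² − r²) = √25 = 5.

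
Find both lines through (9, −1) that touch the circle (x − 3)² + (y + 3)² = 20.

2x − y = 19 and x + 2y = 7

Let a tangent through (9, −1) have slope m. Its distance from (3, −3) must equal 2√5:
[m·(−6) − (−2)]² = 20(m² + 1)
2m² − 3m − 2 = 0, so m = 2 or m = −1/2.
With m = 2: 2x − y = 19. With m = −1/2: x + 2y = 7.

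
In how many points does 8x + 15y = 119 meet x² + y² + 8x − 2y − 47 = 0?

Substituting the line into the circle gives 289x² + 136x + 16 = 0.
Discriminant = (136)² − 4·289·(16) = 0.
A repeated root: the line is tangent.

1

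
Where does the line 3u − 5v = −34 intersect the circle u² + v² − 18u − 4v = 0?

Express v = (34 + 3u)/5 and substitute into the circle:
34u² − 306u + 476 = 0  ⟹  u² − 9u + 14 = 0
u = 7 or u = 2, giving (7, 11) and (2, 8).

(2, 8) and (7, 11)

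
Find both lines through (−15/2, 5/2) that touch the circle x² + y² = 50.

Let a tangent through (−15/2, 5/2) have slope m. Its distance from (0, 0) must equal 5√2:
[m·(15/2) − (−5/2)]² = 50(m² + 1)
m² + 6m − 7 = 0, so m = 1 or m = −7.
Through (−15/2, 5/2) these give x − y = −10 and 7x + y = −50.

x − y = −10 and 7x + y = −50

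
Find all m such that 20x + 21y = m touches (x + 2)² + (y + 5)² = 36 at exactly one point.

Tangency holds when the distance from the centre (−2, −5) to the line equals the radius 6:
|20·(−2) + 21·(−5) − m| / √841 = 6
|m − (−145)| = 6·29, so m = 29 or m = −319.

m = −319 or m = 29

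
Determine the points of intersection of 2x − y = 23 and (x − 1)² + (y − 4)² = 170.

(8, −7) and (14, 5)

Express y = 2x − 23 and substitute into the circle:
5x² − 110x + 560 = 0  ⟹  x² − 22x + 112 = 0
x = 14 or x = 8, giving (14, 5) and (8, −7).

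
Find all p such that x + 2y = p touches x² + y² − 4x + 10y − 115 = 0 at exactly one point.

Tangency holds when the distance from the centre (2, −5) to the line equals the radius 12:
|1·2 + 2·(−5) − p| / √5 = 12
|p − (−8)| = 12√5.

p = −8 ± 12√5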